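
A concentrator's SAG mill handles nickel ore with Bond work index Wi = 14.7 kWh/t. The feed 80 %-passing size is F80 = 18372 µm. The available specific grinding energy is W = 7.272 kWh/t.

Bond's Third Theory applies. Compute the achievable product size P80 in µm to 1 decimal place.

W = 10·Wi·(P80^(-½) − F80^(-½))
P80^(−½) = W/(10 Wi) + F80^(−½)
  = 7.2720/(10·14.7) + 1/√18372 = 0.049469 + 0.007378 = 0.056847
P80 = (1/0.056847)² = 17.5910² = 309.44 µm

P80 = 309.4 µm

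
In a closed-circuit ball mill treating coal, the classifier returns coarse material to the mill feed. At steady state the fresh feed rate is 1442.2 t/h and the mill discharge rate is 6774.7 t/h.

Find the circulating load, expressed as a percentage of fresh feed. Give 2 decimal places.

CL = 369.75 %

M = F + R at steady state, so:
R = M − F = 6774.7 − 1442.2 = 5332.5 t/h
CL = 100·R/F = 100·5332.5/1442.2 = 369.75 %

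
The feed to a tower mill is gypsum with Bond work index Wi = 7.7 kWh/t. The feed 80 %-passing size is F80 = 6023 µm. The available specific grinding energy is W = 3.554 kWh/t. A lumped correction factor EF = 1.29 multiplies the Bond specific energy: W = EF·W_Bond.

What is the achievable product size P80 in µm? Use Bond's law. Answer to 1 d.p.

W = 10·Wi·[P80^(−½) − F80^(−½)]
W_Bond = W / EF = 3.554 / 1.29 = 2.7550 kWh/t
P80^(−½) = W_Bond/(10 Wi) + F80^(−½)
  = 2.7550/(10·7.7) + 1/√6023 = 0.035780 + 0.012885 = 0.048665
P80 = (1/0.048665)² = 20.5487² = 422.25 µm

P80 = 422.2 µm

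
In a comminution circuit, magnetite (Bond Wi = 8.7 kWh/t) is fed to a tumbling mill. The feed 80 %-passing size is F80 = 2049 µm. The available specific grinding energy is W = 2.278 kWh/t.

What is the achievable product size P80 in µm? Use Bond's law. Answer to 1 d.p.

P80 = 429.1 µm

Bond: W = 10·Wi·(1/√P80 − 1/√F80)
P80^(−½) = W/(10 Wi) + F80^(−½)
  = 2.2780/(10·8.7) + 1/√2049 = 0.026184 + 0.022092 = 0.048276
P80 = (1/0.048276)² = 20.7144² = 429.09 µm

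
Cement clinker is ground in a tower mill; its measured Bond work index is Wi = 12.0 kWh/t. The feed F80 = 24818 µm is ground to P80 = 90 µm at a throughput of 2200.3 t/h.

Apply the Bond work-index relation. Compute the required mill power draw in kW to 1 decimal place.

Bond: W = 10·Wi·(1/√P80 − 1/√F80)
W = 10·12.0·(1/√90 − 1/√24818) = 10·12.0·(0.099062) = 11.8874 kWh/t
Mill draw = 11.8874 × 2200.3 = 26155.8 kW

P = 26155.8 kW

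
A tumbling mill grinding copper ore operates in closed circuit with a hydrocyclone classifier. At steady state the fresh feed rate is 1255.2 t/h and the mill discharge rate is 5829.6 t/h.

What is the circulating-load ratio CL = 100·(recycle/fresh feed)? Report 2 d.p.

Steady state: M = F + R.
R = M − F = 5829.6 − 1255.2 = 4574.4 t/h
CL = 100·R/F = 100·4574.4/1255.2 = 364.44 %

CL = 364.44 %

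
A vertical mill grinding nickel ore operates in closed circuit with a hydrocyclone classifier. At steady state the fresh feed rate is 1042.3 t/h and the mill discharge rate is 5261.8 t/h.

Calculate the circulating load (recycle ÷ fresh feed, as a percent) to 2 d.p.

M = F + R at steady state, so:
R = M − F = 5261.8 − 1042.3 = 4219.5 t/h
CL = 100·R/F = 100·4219.5/1042.3 = 404.83 %

CL = 404.83 %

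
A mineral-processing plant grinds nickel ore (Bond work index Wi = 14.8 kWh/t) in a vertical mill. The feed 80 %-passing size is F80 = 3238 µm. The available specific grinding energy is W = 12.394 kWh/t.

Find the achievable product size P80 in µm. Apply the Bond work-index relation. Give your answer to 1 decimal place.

W = 10 Wi (1/√P80 − 1/√F80)  [Bond]
⇒ 1/√P80 = W/(10·Wi) + 1/√F80
  = 12.3940/(10·14.8) + 1/√3238 = 0.083743 + 0.017574 = 0.101317
P80 = (1/0.101317)² = 9.8700² = 97.42 µm

P80 = 97.4 µm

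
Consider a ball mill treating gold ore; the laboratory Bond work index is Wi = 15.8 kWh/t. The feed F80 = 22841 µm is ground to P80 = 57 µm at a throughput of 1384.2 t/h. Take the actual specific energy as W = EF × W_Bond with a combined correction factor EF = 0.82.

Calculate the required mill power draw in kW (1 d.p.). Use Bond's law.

P = 22567.1 kW

W = 10·Wi·[P80^(−½) − F80^(−½)]
W = 10·15.8·(1/√57 − 1/√22841) = 10·15.8·(0.125837) = 19.8822 kWh/t
Corrected W = EF·W_Bond = 0.82·19.8822 = 16.3034 kWh/t
Power = W × throughput = 16.3034 kWh/t × 1384.2 t/h = 22567.1 kW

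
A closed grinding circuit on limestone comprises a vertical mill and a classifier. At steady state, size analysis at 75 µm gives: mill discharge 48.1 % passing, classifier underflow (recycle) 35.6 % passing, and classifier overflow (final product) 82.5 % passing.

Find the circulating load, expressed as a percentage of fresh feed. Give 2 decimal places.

CL = 275.20 %

Mass balance on the −75 µm fraction:
(1+r)d = ru + o → r = (o−d)/(d−u)
r = (82.5 − 48.1)/(48.1 − 35.6) = 34.4/12.5 = 2.7520
CL = 100·r = 275.20 %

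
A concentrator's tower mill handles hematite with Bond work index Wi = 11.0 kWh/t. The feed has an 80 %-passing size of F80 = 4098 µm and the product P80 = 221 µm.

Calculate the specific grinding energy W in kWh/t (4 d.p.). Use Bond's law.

W = 10·Wi·(P80^(-½) − F80^(-½))
1/√221 = 0.067267;  1/√4098 = 0.015621
W = 10·11.0·(0.067267 − 0.015621) = 5.6811 kWh/t

W = 5.6811 kWh/t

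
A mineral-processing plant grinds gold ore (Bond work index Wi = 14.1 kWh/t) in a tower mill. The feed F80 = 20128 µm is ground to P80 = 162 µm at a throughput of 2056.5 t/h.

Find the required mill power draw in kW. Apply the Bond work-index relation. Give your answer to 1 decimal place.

Bond:  W = 10 Wi (1/√P − 1/√F)
W = 10·14.1·(1/√162 − 1/√20128) = 10·14.1·(0.071519) = 10.0842 kWh/t
P = W·T = 10.0842·2056.5 = 20738.1 kW

P = 20738.1 kW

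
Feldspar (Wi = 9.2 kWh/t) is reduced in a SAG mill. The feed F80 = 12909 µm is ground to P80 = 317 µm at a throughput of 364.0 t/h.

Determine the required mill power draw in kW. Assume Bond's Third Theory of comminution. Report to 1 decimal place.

W = 10·Wi·(P80^(-½) − F80^(-½))
W = 10·9.2·(1/√317 − 1/√12909) = 10·9.2·(0.047364) = 4.3575 kWh/t
P_mill = W·ṁ = 4.3575·364.0 = 1586.1 kW

P = 1586.1 kW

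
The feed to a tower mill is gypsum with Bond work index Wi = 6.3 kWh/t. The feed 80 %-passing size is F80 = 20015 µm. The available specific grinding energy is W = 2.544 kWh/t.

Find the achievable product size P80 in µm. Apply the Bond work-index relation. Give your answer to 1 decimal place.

W = 10 Wi (P80^-0.5 − F80^-0.5)
P80^(−½) = W/(10 Wi) + F80^(−½)
  = 2.5440/(10·6.3) + 1/√20015 = 0.040381 + 0.007068 = 0.047449
P80 = (1/0.047449)² = 21.0751² = 444.16 µm

P80 = 444.2 µm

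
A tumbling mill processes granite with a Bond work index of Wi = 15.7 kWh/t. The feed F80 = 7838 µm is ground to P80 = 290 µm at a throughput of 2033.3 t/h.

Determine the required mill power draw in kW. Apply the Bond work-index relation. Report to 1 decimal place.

P = 15139.9 kW

W = 10 Wi (P80^-0.5 − F80^-0.5)
W = 10·15.7·(1/√290 − 1/√7838) = 10·15.7·(0.047427) = 7.4460 kWh/t
Mill draw = 7.4460 × 2033.3 = 15139.9 kW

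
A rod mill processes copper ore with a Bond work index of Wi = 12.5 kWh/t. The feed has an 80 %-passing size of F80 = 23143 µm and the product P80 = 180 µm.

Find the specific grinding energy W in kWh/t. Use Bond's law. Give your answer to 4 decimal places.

Bond: W = 10·Wi·(1/√P80 − 1/√F80)
1/√180 = 0.074536;  1/√23143 = 0.006573
W = 10·12.5·(0.074536 − 0.006573) = 8.4953 kWh/t

W = 8.4953 kWh/t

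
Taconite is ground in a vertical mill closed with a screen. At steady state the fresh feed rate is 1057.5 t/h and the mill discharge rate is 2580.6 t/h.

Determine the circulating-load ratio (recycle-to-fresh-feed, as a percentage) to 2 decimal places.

CL = 144.03 %

Discharge = new feed + return, hence
R = M − F = 2580.6 − 1057.5 = 1523.1 t/h
CL = 100·R/F = 100·1523.1/1057.5 = 144.03 %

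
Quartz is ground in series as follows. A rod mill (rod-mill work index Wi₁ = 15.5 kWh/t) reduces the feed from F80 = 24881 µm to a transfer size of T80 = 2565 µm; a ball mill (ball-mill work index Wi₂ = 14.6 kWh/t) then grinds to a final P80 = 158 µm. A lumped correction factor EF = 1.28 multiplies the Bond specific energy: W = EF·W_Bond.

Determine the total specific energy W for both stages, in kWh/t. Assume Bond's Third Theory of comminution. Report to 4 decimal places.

Bond:  W = 10 Wi (1/√P − 1/√F)
Stage 1 (24881→2565 µm, Wi₁=15.5): W₁ = 10·15.5·(0.019745 − 0.006340) = 2.0778 kWh/t
Stage 2 (2565→158 µm, Wi₂=14.6): W₂ = 10·14.6·(0.079556 − 0.019745) = 8.7324 kWh/t
W = W₁ + W₂ = 2.0778 + 8.7324 = 10.8102 kWh/t
Corrected W = EF·W_Bond = 1.28·10.8102 = 13.8370 kWh/t

W = 13.8370 kWh/t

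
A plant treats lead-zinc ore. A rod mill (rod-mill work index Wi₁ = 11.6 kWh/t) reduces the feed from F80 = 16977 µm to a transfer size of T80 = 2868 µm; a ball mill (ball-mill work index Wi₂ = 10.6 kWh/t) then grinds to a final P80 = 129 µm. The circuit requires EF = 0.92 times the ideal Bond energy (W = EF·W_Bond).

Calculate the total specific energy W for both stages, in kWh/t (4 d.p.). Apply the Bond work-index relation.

W = 10·Wi·[P80^(−½) − F80^(−½)]
Stage 1 (16977→2868 µm, Wi₁=11.6): W₁ = 10·11.6·(0.018673 − 0.007675) = 1.2758 kWh/t
Stage 2 (2868→129 µm, Wi₂=10.6): W₂ = 10·10.6·(0.088045 − 0.018673) = 7.3535 kWh/t
W = W₁ + W₂ = 1.2758 + 7.3535 = 8.6292 kWh/t
Corrected W = EF·W_Bond = 0.92·8.6292 = 7.9389 kWh/t

W = 7.9389 kWh/t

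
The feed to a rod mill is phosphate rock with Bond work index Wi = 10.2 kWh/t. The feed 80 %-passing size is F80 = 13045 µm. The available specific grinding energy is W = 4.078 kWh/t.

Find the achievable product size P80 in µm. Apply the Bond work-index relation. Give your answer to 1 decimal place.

P80 = 421.0 µm

W = 10·Wi·(P80^(-½) − F80^(-½))
P80^-0.5 = F80^-0.5 + W/(10 Wi)
  = 4.0780/(10·10.2) + 1/√13045 = 0.039980 + 0.008755 = 0.048736
P80 = (1/0.048736)² = 20.5188² = 421.02 µm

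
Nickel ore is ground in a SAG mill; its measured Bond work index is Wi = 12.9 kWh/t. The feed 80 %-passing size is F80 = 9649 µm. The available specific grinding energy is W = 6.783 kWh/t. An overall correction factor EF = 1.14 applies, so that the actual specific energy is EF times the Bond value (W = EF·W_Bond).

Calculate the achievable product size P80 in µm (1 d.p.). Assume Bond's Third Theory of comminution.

W = 10 Wi (P80^-0.5 − F80^-0.5)
W_Bond = W / EF = 6.783 / 1.14 = 5.9500 kWh/t
1/√P80 = 1/√F80 + W_Bond/(10·Wi)
  = 5.9500/(10·12.9) + 1/√9649 = 0.046124 + 0.010180 = 0.056304
P80 = (1/0.056304)² = 17.7606² = 315.44 µm

P80 = 315.4 µm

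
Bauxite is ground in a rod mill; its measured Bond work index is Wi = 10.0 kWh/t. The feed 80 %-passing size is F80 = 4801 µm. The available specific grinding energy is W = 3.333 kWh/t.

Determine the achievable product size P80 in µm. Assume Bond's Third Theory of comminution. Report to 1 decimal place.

P80 = 438.4 µm

W_Bond = 10·Wi·(1/√P₈₀ − 1/√F₈₀)
⇒ 1/√P80 = W/(10·Wi) + 1/√F80
  = 3.3330/(10·10.0) + 1/√4801 = 0.033330 + 0.014432 = 0.047762
P80 = (1/0.047762)² = 20.9370² = 438.36 µm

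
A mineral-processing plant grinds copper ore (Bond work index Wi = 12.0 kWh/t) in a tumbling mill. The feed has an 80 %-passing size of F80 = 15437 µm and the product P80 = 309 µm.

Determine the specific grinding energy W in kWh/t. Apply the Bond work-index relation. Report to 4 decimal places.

W = 10 Wi / √P80 − 10 Wi / √F80
1/√309 = 0.056888;  1/√15437 = 0.008049
W = 10·12.0·(0.056888 − 0.008049) = 5.8607 kWh/t

W = 5.8607 kWh/t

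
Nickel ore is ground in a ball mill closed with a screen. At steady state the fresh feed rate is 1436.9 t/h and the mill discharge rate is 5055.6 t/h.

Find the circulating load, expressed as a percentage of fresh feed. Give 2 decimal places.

CL = 251.84 %

M = F + R at steady state, so:
R = M − F = 5055.6 − 1436.9 = 3618.7 t/h
CL = 100·R/F = 100·3618.7/1436.9 = 251.84 %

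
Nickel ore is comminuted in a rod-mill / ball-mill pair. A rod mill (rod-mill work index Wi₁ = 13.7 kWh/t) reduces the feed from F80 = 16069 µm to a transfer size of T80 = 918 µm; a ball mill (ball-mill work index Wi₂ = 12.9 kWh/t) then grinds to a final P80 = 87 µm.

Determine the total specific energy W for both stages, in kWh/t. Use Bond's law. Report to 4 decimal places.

W = 13.0135 kWh/t

Bond:  W = 10 Wi (1/√P − 1/√F)
Stage 1 (16069→918 µm, Wi₁=13.7): W₁ = 10·13.7·(0.033005 − 0.007889) = 3.4409 kWh/t
Stage 2 (918→87 µm, Wi₂=12.9): W₂ = 10·12.9·(0.107211 − 0.033005) = 9.5726 kWh/t
W = W₁ + W₂ = 3.4409 + 9.5726 = 13.0135 kWh/t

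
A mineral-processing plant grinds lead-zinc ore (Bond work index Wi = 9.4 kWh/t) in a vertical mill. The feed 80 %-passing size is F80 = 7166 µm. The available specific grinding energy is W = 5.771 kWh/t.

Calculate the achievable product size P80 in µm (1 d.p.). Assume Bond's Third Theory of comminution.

P80 = 186.6 µm

Bond: W = 10·Wi·(1/√P80 − 1/√F80)
1/√P80 = 1/√F80 + W/(10·Wi)
  = 5.7710/(10·9.4) + 1/√7166 = 0.061394 + 0.011813 = 0.073207
P80 = (1/0.073207)² = 13.6600² = 186.59 µm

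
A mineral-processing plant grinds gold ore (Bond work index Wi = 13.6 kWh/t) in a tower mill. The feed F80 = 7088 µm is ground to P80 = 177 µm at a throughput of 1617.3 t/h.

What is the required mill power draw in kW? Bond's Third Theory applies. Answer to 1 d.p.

W = 10 Wi (1/√P80 − 1/√F80)  [Bond]
W = 10·13.6·(1/√177 − 1/√7088) = 10·13.6·(0.063287) = 8.6070 kWh/t
Power = W × throughput = 8.6070 kWh/t × 1617.3 t/h = 13920.1 kW

P = 13920.1 kW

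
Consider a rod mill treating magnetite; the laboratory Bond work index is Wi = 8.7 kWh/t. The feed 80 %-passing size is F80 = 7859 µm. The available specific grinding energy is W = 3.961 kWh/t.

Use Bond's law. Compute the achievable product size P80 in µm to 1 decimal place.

W = 10 Wi (1/√P80 − 1/√F80)  [Bond]
⇒ 1/√P80 = W/(10 Wi) + 1/√F80
  = 3.9610/(10·8.7) + 1/√7859 = 0.045529 + 0.011280 = 0.056809
P80 = (1/0.056809)² = 17.6029² = 309.86 µm

P80 = 309.9 µm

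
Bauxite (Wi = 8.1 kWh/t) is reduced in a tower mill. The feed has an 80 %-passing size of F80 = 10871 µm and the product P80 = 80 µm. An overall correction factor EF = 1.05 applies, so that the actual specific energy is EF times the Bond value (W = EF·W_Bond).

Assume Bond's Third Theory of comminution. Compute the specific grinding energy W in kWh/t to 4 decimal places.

W = 8.6932 kWh/t

Bond:  W = 10 Wi (1/√P − 1/√F)
1/√80 = 0.111803;  1/√10871 = 0.009591
W = 10·8.1·(0.111803 − 0.009591) = 8.2792 kWh/t
Apply correction: 8.2792 × 1.05 = 8.6932 kWh/t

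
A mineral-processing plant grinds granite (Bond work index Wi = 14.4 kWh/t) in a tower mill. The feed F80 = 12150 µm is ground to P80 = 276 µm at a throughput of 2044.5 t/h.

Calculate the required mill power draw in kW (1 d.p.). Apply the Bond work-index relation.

W = 10 Wi (P80^-0.5 − F80^-0.5)
W = 10·14.4·(1/√276 − 1/√12150) = 10·14.4·(0.051121) = 7.3614 kWh/t
P_mill = W·ṁ = 7.3614·2044.5 = 15050.4 kW

P = 15050.4 kW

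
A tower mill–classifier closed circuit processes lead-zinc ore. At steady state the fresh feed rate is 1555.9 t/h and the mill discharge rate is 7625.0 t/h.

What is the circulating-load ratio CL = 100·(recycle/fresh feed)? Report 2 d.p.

CL = 390.07 %

M = F + R at steady state, so:
R = M − F = 7625.0 − 1555.9 = 6069.1 t/h
CL = 100·R/F = 100·6069.1/1555.9 = 390.07 %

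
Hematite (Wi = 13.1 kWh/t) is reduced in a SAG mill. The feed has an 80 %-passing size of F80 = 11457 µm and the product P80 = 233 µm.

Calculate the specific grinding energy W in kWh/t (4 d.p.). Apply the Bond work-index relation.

W = 7.3582 kWh/t

W = 10 Wi (P80^-0.5 − F80^-0.5)
1/√233 = 0.065512;  1/√11457 = 0.009343
W = 10·13.1·(0.065512 − 0.009343) = 7.3582 kWh/t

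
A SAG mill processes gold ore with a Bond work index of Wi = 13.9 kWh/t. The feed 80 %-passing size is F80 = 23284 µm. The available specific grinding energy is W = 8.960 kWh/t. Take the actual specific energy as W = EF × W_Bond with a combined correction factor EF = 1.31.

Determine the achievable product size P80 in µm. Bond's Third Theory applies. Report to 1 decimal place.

P80 = 321.6 µm

W = 10·Wi·[P80^(−½) − F80^(−½)]
W_Bond = W / EF = 8.960 / 1.31 = 6.8397 kWh/t
⇒ 1/√P80 = W_Bond/(10 Wi) + 1/√F80
  = 6.8397/(10·13.9) + 1/√23284 = 0.049206 + 0.006553 = 0.055760
P80 = (1/0.055760)² = 17.9340² = 321.63 µm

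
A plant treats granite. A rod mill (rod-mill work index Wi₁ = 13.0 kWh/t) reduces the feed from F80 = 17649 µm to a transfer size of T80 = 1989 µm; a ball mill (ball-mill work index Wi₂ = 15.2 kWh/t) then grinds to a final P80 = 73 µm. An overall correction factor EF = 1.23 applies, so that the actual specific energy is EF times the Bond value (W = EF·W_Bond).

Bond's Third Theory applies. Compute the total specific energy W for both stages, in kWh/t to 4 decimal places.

W = 20.0716 kWh/t

Bond:  W = 10 Wi (1/√P − 1/√F)
Stage 1 (17649→1989 µm, Wi₁=13.0): W₁ = 10·13.0·(0.022422 − 0.007527) = 1.9364 kWh/t
Stage 2 (1989→73 µm, Wi₂=15.2): W₂ = 10·15.2·(0.117041 − 0.022422) = 14.3820 kWh/t
W = W₁ + W₂ = 1.9364 + 14.3820 = 16.3184 kWh/t
With EF = 1.23: W = 16.3184·1.23 = 20.0716 kWh/t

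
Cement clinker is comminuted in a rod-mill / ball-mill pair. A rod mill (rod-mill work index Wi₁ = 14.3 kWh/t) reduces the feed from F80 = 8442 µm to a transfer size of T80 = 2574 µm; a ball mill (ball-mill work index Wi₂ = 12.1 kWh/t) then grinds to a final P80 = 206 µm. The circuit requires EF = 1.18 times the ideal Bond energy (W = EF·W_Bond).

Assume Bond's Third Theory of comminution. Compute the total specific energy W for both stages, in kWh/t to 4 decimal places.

W = 10 Wi / √P80 − 10 Wi / √F80
Stage 1 (8442→2574 µm, Wi₁=14.3): W₁ = 10·14.3·(0.019710 − 0.010884) = 1.2622 kWh/t
Stage 2 (2574→206 µm, Wi₂=12.1): W₂ = 10·12.1·(0.069673 − 0.019710) = 6.0455 kWh/t
W = W₁ + W₂ = 1.2622 + 6.0455 = 7.3077 kWh/t
Corrected W = EF·W_Bond = 1.18·7.3077 = 8.6231 kWh/t

W = 8.6231 kWh/t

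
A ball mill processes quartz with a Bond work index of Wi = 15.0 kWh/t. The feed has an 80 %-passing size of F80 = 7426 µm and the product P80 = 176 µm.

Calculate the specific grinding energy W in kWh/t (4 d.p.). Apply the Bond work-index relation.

W = 9.5660 kWh/t

W = 10·Wi·(P80^(-½) − F80^(-½))
1/√176 = 0.075378;  1/√7426 = 0.011604
W = 10·15.0·(0.075378 − 0.011604) = 9.5660 kWh/t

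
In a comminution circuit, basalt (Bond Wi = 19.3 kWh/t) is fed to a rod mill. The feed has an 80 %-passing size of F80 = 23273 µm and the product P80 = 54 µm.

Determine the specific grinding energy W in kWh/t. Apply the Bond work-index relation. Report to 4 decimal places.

Bond:  W = 10 Wi (1/√P − 1/√F)
1/√54 = 0.136083;  1/√23273 = 0.006555
W = 10·19.3·(0.136083 − 0.006555) = 24.9989 kWh/t

W = 24.9989 kWh/t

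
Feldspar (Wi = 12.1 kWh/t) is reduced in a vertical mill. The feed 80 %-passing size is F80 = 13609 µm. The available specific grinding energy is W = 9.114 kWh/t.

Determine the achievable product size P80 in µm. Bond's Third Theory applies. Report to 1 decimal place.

P80 = 142.1 µm

Bond: W = 10·Wi·(1/√P80 − 1/√F80)
1/√P80 = 1/√F80 + W/(10·Wi)
  = 9.1140/(10·12.1) + 1/√13609 = 0.075322 + 0.008572 = 0.083894
P80 = (1/0.083894)² = 11.9197² = 142.08 µm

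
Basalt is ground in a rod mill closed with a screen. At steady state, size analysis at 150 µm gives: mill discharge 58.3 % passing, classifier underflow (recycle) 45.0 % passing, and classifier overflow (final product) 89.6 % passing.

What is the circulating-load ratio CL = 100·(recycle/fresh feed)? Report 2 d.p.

Let r = R/F. Size balance at 150 µm:
(1+r)·d = r·u + o ⇒ r = (o−d)/(d−u)
r = (89.6 − 58.3)/(58.3 − 45.0) = 31.3/13.3 = 2.3534
CL = 100·r = 235.34 %

CL = 235.34 %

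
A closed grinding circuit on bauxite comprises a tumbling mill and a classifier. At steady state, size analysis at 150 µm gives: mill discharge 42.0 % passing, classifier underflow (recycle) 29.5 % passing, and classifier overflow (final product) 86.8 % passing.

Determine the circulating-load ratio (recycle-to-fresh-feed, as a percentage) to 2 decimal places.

Two-product formula at 150 µm:
(1+r)d = ru + o → r = (o−d)/(d−u)
r = (86.8 − 42.0)/(42.0 − 29.5) = 44.8/12.5 = 3.5840
CL = 100·r = 358.40 %

CL = 358.40 %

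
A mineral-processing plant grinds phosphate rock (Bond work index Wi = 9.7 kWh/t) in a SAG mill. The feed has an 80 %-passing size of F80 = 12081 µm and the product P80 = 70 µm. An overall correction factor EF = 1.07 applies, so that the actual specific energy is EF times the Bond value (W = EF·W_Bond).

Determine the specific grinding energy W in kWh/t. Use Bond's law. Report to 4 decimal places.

W = 11.4610 kWh/t

Bond: W = 10·Wi·(1/√P80 − 1/√F80)
1/√70 = 0.119523;  1/√12081 = 0.009098
W = 10·9.7·(0.119523 − 0.009098) = 10.7112 kWh/t
Apply correction: 10.7112 × 1.07 = 11.4610 kWh/t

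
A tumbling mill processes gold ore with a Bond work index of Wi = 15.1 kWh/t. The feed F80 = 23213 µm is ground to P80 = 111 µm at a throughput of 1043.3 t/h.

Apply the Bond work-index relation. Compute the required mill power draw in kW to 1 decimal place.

P = 13918.9 kW

W_Bond = 10·Wi·(1/√P₈₀ − 1/√F₈₀)
W = 10·15.1·(1/√111 − 1/√23213) = 10·15.1·(0.088352) = 13.3412 kWh/t
P = W·T = 13.3412·1043.3 = 13918.9 kW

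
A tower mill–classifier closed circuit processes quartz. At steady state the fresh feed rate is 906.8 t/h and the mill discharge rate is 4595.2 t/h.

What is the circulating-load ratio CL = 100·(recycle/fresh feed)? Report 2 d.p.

Mill node: discharge = fresh + recycle.
R = M − F = 4595.2 − 906.8 = 3688.4 t/h
CL = 100·R/F = 100·3688.4/906.8 = 406.75 %

CL = 406.75 %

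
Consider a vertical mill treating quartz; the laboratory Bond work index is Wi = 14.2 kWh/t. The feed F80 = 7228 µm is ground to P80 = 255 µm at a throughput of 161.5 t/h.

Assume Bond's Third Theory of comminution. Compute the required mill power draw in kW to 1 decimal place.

W = 10 Wi (P80^-0.5 − F80^-0.5)
W = 10·14.2·(1/√255 − 1/√7228) = 10·14.2·(0.050860) = 7.2221 kWh/t
P_mill = W·ṁ = 7.2221·161.5 = 1166.4 kW

P = 1166.4 kW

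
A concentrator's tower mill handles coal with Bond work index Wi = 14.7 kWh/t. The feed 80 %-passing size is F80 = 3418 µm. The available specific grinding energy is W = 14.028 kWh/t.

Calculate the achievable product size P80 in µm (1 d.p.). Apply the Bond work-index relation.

Bond: W = 10·Wi·(1/√P80 − 1/√F80)
⇒ 1/√P80 = W/(10·Wi) + 1/√F80
  = 14.0280/(10·14.7) + 1/√3418 = 0.095429 + 0.017105 = 0.112533
P80 = (1/0.112533)² = 8.8863² = 78.97 µm

P80 = 79.0 µm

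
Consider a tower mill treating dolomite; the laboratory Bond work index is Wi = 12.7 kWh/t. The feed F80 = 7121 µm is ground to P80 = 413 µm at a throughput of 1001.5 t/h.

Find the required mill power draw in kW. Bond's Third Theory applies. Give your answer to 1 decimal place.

W = 10·Wi·(P80^(-½) − F80^(-½))
W = 10·12.7·(1/√413 − 1/√7121) = 10·12.7·(0.037356) = 4.7443 kWh/t
P = W·T = 4.7443·1001.5 = 4751.4 kW

P = 4751.4 kW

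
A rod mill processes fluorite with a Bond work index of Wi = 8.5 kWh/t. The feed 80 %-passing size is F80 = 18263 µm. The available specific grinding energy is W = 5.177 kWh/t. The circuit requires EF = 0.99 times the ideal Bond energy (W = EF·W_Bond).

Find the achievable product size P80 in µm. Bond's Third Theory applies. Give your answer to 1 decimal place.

P80 = 210.5 µm

Bond: W = 10·Wi·(1/√P80 − 1/√F80)
W_Bond = W / EF = 5.177 / 0.99 = 5.2293 kWh/t
⇒ 1/√P80 = W_Bond/(10·Wi) + 1/√F80
  = 5.2293/(10·8.5) + 1/√18263 = 0.061521 + 0.007400 = 0.068921
P80 = (1/0.068921)² = 14.5094² = 210.52 µm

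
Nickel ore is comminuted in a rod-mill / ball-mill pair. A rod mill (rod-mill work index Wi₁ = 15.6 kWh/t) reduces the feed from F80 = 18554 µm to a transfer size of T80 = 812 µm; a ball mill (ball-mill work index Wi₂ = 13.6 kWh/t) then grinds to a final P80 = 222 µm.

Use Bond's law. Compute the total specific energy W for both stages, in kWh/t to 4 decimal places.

W = 8.6843 kWh/t

W = 10·Wi·(P80^(-½) − F80^(-½))
Stage 1 (18554→812 µm, Wi₁=15.6): W₁ = 10·15.6·(0.035093 − 0.007341) = 4.3293 kWh/t
Stage 2 (812→222 µm, Wi₂=13.6): W₂ = 10·13.6·(0.067116 − 0.035093) = 4.3551 kWh/t
W = W₁ + W₂ = 4.3293 + 4.3551 = 8.6843 kWh/t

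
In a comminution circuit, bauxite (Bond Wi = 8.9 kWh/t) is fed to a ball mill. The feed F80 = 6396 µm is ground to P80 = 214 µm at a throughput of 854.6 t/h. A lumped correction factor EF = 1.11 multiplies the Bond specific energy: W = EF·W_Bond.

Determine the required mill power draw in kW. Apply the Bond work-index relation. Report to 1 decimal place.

Bond: W = 10·Wi·(1/√P80 − 1/√F80)
W = 10·8.9·(1/√214 − 1/√6396) = 10·8.9·(0.055855) = 4.9711 kWh/t
Apply correction: 4.9711 × 1.11 = 5.5179 kWh/t
P = W·T = 5.5179·854.6 = 4715.6 kW

P = 4715.6 kW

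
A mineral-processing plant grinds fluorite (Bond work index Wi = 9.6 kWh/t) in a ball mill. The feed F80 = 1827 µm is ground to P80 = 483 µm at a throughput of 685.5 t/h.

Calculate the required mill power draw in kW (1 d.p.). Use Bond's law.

Bond: W = 10·Wi·(1/√P80 − 1/√F80)
W = 10·9.6·(1/√483 − 1/√1827) = 10·9.6·(0.022106) = 2.1222 kWh/t
P = W·T = 2.1222·685.5 = 1454.8 kW

P = 1454.8 kW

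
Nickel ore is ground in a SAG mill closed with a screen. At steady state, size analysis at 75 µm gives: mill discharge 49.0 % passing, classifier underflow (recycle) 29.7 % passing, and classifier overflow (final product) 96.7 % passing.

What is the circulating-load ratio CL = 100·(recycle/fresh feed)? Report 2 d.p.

CL = 247.15 %

Two-product formula at 75 µm:
(1+r)·d = r·u + o ⇒ r = (o−d)/(d−u)
r = (96.7 − 49.0)/(49.0 − 29.7) = 47.7/19.3 = 2.4715
CL = 100·r = 247.15 %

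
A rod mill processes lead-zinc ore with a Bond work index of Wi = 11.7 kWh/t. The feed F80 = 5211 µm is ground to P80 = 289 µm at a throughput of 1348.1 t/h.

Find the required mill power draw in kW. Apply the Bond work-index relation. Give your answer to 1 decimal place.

Bond:  W = 10 Wi (1/√P − 1/√F)
W = 10·11.7·(1/√289 − 1/√5211) = 10·11.7·(0.044971) = 5.2616 kWh/t
Mill draw = 5.2616 × 1348.1 = 7093.1 kW

P = 7093.1 kW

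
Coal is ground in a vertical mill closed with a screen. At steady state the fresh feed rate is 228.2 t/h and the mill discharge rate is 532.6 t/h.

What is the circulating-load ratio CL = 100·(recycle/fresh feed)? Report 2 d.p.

Discharge = new feed + return, hence
R = M − F = 532.6 − 228.2 = 304.4 t/h
CL = 100·R/F = 100·304.4/228.2 = 133.39 %

CL = 133.39 %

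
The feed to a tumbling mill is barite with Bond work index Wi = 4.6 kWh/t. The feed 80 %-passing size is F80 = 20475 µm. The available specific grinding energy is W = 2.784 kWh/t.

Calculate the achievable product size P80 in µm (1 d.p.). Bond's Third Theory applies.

W = 10 Wi (P80^-0.5 − F80^-0.5)
⇒ 1/√P80 = W/(10·Wi) + 1/√F80
  = 2.7840/(10·4.6) + 1/√20475 = 0.060522 + 0.006989 = 0.067510
P80 = (1/0.067510)² = 14.8126² = 219.41 µm

P80 = 219.4 µm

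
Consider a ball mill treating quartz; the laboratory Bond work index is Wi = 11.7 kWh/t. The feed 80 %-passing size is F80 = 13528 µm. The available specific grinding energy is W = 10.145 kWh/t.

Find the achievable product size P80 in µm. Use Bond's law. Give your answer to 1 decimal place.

W = 10 Wi (1/√P80 − 1/√F80)  [Bond]
P80^-0.5 = F80^-0.5 + W/(10 Wi)
  = 10.1450/(10·11.7) + 1/√13528 = 0.086709 + 0.008598 = 0.095307
P80 = (1/0.095307)² = 10.4924² = 110.09 µm

P80 = 110.1 µm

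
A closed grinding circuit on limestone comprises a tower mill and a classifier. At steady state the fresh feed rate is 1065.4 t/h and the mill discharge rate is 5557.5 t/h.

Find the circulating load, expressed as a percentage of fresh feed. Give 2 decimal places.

Steady state: M = F + R.
R = M − F = 5557.5 − 1065.4 = 4492.1 t/h
CL = 100·R/F = 100·4492.1/1065.4 = 421.64 %

CL = 421.64 %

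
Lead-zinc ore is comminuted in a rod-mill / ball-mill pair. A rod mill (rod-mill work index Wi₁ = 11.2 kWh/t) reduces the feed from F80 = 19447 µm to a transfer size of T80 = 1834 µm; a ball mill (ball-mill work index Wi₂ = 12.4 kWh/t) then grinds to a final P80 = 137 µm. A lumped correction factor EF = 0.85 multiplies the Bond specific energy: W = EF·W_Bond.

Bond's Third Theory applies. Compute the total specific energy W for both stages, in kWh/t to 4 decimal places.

W = 8.0841 kWh/t

Bond:  W = 10 Wi (1/√P − 1/√F)
Stage 1 (19447→1834 µm, Wi₁=11.2): W₁ = 10·11.2·(0.023351 − 0.007171) = 1.8121 kWh/t
Stage 2 (1834→137 µm, Wi₂=12.4): W₂ = 10·12.4·(0.085436 − 0.023351) = 7.6985 kWh/t
W = W₁ + W₂ = 1.8121 + 7.6985 = 9.5107 kWh/t
Corrected W = EF·W_Bond = 0.85·9.5107 = 8.0841 kWh/t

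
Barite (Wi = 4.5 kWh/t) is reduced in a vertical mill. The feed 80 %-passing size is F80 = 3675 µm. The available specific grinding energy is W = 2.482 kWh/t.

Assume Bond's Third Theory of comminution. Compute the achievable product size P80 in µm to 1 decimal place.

P80 = 194.8 µm

Bond: W = 10·Wi·(1/√P80 − 1/√F80)
P80^-0.5 = F80^-0.5 + W/(10 Wi)
  = 2.4820/(10·4.5) + 1/√3675 = 0.055156 + 0.016496 = 0.071651
P80 = (1/0.071651)² = 13.9565² = 194.78 µm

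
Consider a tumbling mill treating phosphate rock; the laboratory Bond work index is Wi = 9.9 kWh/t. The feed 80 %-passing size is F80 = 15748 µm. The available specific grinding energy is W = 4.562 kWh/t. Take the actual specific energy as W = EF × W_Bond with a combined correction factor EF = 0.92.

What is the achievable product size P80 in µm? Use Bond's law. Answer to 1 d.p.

Bond: W = 10·Wi·(1/√P80 − 1/√F80)
W_Bond = W / EF = 4.562 / 0.92 = 4.9587 kWh/t
P80^(−½) = W_Bond/(10 Wi) + F80^(−½)
  = 4.9587/(10·9.9) + 1/√15748 = 0.050088 + 0.007969 = 0.058057
P80 = (1/0.058057)² = 17.2246² = 296.69 µm

P80 = 296.7 µm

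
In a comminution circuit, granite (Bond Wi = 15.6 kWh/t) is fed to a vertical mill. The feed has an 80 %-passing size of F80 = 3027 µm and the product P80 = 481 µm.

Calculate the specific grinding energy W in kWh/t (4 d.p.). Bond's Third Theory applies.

W = 4.2776 kWh/t

W = 10 Wi (P80^-0.5 − F80^-0.5)
1/√481 = 0.045596;  1/√3027 = 0.018176
W = 10·15.6·(0.045596 − 0.018176) = 4.2776 kWh/t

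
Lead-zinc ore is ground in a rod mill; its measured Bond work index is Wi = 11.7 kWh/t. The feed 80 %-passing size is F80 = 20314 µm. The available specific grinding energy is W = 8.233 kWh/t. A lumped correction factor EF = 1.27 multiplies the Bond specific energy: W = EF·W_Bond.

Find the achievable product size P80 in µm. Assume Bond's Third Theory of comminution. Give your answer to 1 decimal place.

W = 10·Wi·(P80^(-½) − F80^(-½))
W_Bond = W / EF = 8.233 / 1.27 = 6.4827 kWh/t
P80^(−½) = W_Bond/(10 Wi) + F80^(−½)
  = 6.4827/(10·11.7) + 1/√20314 = 0.055407 + 0.007016 = 0.062424
P80 = (1/0.062424)² = 16.0196² = 256.63 µm

P80 = 256.6 µm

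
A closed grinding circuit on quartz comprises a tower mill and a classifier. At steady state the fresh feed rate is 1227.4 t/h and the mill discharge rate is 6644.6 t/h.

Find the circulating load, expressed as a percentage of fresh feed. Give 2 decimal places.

Mill node: discharge = fresh + recycle.
R = M − F = 6644.6 − 1227.4 = 5417.2 t/h
CL = 100·R/F = 100·5417.2/1227.4 = 441.36 %

CL = 441.36 %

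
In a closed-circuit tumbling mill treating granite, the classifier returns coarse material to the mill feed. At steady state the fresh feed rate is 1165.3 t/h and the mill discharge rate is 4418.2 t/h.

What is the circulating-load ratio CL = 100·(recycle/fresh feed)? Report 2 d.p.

CL = 279.15 %

M = F + R at steady state, so:
R = M − F = 4418.2 − 1165.3 = 3252.9 t/h
CL = 100·R/F = 100·3252.9/1165.3 = 279.15 %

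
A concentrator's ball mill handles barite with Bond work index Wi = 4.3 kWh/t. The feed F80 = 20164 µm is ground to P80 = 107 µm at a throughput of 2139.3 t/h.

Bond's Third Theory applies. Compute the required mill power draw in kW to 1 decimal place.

W_Bond = 10·Wi·(1/√P₈₀ − 1/√F₈₀)
W = 10·4.3·(1/√107 − 1/√20164) = 10·4.3·(0.089631) = 3.8542 kWh/t
Mill draw = 3.8542 × 2139.3 = 8245.2 kW

P = 8245.2 kW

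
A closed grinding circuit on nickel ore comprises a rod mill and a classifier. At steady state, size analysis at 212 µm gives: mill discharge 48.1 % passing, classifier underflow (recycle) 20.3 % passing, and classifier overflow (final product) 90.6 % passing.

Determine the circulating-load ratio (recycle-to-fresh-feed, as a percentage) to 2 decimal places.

Let r = R/F. Size balance at 212 µm:
r = (o − d)/(d − u)
r = (90.6 − 48.1)/(48.1 − 20.3) = 42.5/27.8 = 1.5288
CL = 100·r = 152.88 %

CL = 152.88 %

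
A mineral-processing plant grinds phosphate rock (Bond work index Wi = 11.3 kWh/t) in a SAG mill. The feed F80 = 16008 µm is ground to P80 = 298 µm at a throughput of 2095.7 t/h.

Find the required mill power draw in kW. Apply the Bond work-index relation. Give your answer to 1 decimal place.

P = 11846.6 kW

W = 10·Wi·(P80^(-½) − F80^(-½))
W = 10·11.3·(1/√298 − 1/√16008) = 10·11.3·(0.050025) = 5.6528 kWh/t
Mill draw = 5.6528 × 2095.7 = 11846.6 kW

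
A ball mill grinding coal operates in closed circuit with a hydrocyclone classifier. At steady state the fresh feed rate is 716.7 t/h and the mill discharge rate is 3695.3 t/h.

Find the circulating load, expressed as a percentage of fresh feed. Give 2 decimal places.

Discharge = new feed + return, hence
R = M − F = 3695.3 − 716.7 = 2978.6 t/h
CL = 100·R/F = 100·2978.6/716.7 = 415.60 %

CL = 415.60 %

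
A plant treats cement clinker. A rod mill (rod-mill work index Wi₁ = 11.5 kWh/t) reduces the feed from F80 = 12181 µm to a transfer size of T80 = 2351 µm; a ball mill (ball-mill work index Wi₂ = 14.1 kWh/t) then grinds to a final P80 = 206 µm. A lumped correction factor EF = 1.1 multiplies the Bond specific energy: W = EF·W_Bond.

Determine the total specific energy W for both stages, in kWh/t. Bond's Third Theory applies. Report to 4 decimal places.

W = 9.0703 kWh/t

W = 10 Wi / √P80 − 10 Wi / √F80
Stage 1 (12181→2351 µm, Wi₁=11.5): W₁ = 10·11.5·(0.020624 − 0.009061) = 1.3298 kWh/t
Stage 2 (2351→206 µm, Wi₂=14.1): W₂ = 10·14.1·(0.069673 − 0.020624) = 6.9159 kWh/t
W = W₁ + W₂ = 1.3298 + 6.9159 = 8.2457 kWh/t
Apply correction: 8.2457 × 1.1 = 9.0703 kWh/t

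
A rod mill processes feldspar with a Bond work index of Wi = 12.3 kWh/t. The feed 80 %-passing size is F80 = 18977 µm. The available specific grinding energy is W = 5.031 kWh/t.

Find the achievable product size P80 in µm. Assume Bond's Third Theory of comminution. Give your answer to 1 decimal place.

W = 10 Wi (1/√P80 − 1/√F80)  [Bond]
P80^-0.5 = F80^-0.5 + W/(10 Wi)
  = 5.0310/(10·12.3) + 1/√18977 = 0.040902 + 0.007259 = 0.048162
P80 = (1/0.048162)² = 20.7634² = 431.12 µm

P80 = 431.1 µm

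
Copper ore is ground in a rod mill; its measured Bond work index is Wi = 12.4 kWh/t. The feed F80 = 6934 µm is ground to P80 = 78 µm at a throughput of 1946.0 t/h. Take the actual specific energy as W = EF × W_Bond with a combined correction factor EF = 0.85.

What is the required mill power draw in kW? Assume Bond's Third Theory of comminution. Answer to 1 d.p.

P = 20760.8 kW

W_Bond = 10·Wi·(1/√P₈₀ − 1/√F₈₀)
W = 10·12.4·(1/√78 − 1/√6934) = 10·12.4·(0.101219) = 12.5511 kWh/t
With EF = 0.85: W = 12.5511·0.85 = 10.6684 kWh/t
P_mill = W·ṁ = 10.6684·1946.0 = 20760.8 kW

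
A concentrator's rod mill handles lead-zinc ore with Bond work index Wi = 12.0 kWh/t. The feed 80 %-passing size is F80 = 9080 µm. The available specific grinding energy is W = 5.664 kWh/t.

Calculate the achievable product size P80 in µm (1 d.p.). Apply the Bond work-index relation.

P80 = 300.4 µm

W = 10 Wi / √P80 − 10 Wi / √F80
1/√P80 = 1/√F80 + W/(10·Wi)
  = 5.6640/(10·12.0) + 1/√9080 = 0.047200 + 0.010494 = 0.057694
P80 = (1/0.057694)² = 17.3327² = 300.42 µm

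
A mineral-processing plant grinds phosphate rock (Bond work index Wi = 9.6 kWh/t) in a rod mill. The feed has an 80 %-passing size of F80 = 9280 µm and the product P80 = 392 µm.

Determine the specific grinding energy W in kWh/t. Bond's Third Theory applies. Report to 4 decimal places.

Bond: W = 10·Wi·(1/√P80 − 1/√F80)
1/√392 = 0.050508;  1/√9280 = 0.010381
W = 10·9.6·(0.050508 − 0.010381) = 3.8522 kWh/t

W = 3.8522 kWh/t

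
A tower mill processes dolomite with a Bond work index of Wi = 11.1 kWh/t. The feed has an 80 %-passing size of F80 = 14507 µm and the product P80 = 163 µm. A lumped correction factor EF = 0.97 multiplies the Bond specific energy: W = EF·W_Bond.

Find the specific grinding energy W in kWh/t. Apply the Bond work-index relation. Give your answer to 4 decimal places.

W = 7.5394 kWh/t

W = 10 Wi (1/√P80 − 1/√F80)  [Bond]
1/√163 = 0.078326;  1/√14507 = 0.008303
W = 10·11.1·(0.078326 − 0.008303) = 7.7726 kWh/t
W_actual = 0.97 × 7.7726 = 7.5394 kWh/t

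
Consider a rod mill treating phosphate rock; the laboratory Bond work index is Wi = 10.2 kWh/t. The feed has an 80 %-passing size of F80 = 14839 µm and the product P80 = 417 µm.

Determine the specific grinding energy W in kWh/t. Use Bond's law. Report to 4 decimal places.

W = 4.1576 kWh/t

W = 10·Wi·(P80^(-½) − F80^(-½))
1/√417 = 0.048970;  1/√14839 = 0.008209
W = 10·10.2·(0.048970 − 0.008209) = 4.1576 kWh/t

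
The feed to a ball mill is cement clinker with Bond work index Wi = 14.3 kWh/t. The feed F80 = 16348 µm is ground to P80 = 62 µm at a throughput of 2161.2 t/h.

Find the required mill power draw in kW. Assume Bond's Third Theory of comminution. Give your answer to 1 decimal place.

W = 10 Wi (1/√P80 − 1/√F80)  [Bond]
W = 10·14.3·(1/√62 − 1/√16348) = 10·14.3·(0.119179) = 17.0426 kWh/t
Power = W × throughput = 17.0426 kWh/t × 2161.2 t/h = 36832.5 kW

P = 36832.5 kW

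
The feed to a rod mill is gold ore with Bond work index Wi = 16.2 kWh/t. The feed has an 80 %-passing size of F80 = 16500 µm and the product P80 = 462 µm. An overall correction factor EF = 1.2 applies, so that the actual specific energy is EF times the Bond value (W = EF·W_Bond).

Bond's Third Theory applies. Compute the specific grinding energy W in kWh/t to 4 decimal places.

W = 7.5309 kWh/t

Bond:  W = 10 Wi (1/√P − 1/√F)
1/√462 = 0.046524;  1/√16500 = 0.007785
W = 10·16.2·(0.046524 − 0.007785) = 6.2758 kWh/t
Corrected W = EF·W_Bond = 1.2·6.2758 = 7.5309 kWh/t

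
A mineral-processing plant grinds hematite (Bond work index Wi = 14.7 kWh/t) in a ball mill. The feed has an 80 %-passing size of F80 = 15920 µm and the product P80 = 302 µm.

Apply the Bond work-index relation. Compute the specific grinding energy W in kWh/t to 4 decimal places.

W = 10·Wi·(P80^(-½) − F80^(-½))
1/√302 = 0.057544;  1/√15920 = 0.007926
W = 10·14.7·(0.057544 − 0.007926) = 7.2938 kWh/t

W = 7.2938 kWh/t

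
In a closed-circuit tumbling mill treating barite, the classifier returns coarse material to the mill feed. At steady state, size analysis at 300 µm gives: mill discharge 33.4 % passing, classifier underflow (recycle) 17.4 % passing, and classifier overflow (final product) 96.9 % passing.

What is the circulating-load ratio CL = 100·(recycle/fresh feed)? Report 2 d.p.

Two-product formula at 300 µm:
d + r·d = r·u + o → r(d−u) = o−d
r = (96.9 − 33.4)/(33.4 − 17.4) = 63.5/16.0 = 3.9688
CL = 100·r = 396.88 %

CL = 396.88 %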